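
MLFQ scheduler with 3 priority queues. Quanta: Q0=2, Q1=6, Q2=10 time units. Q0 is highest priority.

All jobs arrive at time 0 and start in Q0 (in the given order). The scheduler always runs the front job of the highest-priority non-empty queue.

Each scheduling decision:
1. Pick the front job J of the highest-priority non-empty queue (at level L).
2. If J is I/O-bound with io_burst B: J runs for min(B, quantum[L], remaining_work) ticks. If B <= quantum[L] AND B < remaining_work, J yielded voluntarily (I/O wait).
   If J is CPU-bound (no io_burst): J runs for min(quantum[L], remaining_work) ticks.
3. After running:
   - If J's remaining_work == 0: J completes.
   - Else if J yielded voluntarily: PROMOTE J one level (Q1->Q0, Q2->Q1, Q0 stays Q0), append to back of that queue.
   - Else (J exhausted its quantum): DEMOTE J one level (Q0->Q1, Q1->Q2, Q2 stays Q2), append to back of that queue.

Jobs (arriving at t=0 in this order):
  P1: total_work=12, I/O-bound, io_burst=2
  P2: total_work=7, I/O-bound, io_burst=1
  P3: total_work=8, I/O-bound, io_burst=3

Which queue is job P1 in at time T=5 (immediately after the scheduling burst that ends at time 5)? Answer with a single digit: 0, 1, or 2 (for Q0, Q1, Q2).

Answer: 0

Derivation:
t=0-2: P1@Q0 runs 2, rem=10, I/O yield, promote→Q0. Q0=[P2,P3,P1] Q1=[] Q2=[]
t=2-3: P2@Q0 runs 1, rem=6, I/O yield, promote→Q0. Q0=[P3,P1,P2] Q1=[] Q2=[]
t=3-5: P3@Q0 runs 2, rem=6, quantum used, demote→Q1. Q0=[P1,P2] Q1=[P3] Q2=[]
t=5-7: P1@Q0 runs 2, rem=8, I/O yield, promote→Q0. Q0=[P2,P1] Q1=[P3] Q2=[]
t=7-8: P2@Q0 runs 1, rem=5, I/O yield, promote→Q0. Q0=[P1,P2] Q1=[P3] Q2=[]
t=8-10: P1@Q0 runs 2, rem=6, I/O yield, promote→Q0. Q0=[P2,P1] Q1=[P3] Q2=[]
t=10-11: P2@Q0 runs 1, rem=4, I/O yield, promote→Q0. Q0=[P1,P2] Q1=[P3] Q2=[]
t=11-13: P1@Q0 runs 2, rem=4, I/O yield, promote→Q0. Q0=[P2,P1] Q1=[P3] Q2=[]
t=13-14: P2@Q0 runs 1, rem=3, I/O yield, promote→Q0. Q0=[P1,P2] Q1=[P3] Q2=[]
t=14-16: P1@Q0 runs 2, rem=2, I/O yield, promote→Q0. Q0=[P2,P1] Q1=[P3] Q2=[]
t=16-17: P2@Q0 runs 1, rem=2, I/O yield, promote→Q0. Q0=[P1,P2] Q1=[P3] Q2=[]
t=17-19: P1@Q0 runs 2, rem=0, completes. Q0=[P2] Q1=[P3] Q2=[]
t=19-20: P2@Q0 runs 1, rem=1, I/O yield, promote→Q0. Q0=[P2] Q1=[P3] Q2=[]
t=20-21: P2@Q0 runs 1, rem=0, completes. Q0=[] Q1=[P3] Q2=[]
t=21-24: P3@Q1 runs 3, rem=3, I/O yield, promote→Q0. Q0=[P3] Q1=[] Q2=[]
t=24-26: P3@Q0 runs 2, rem=1, quantum used, demote→Q1. Q0=[] Q1=[P3] Q2=[]
t=26-27: P3@Q1 runs 1, rem=0, completes. Q0=[] Q1=[] Q2=[]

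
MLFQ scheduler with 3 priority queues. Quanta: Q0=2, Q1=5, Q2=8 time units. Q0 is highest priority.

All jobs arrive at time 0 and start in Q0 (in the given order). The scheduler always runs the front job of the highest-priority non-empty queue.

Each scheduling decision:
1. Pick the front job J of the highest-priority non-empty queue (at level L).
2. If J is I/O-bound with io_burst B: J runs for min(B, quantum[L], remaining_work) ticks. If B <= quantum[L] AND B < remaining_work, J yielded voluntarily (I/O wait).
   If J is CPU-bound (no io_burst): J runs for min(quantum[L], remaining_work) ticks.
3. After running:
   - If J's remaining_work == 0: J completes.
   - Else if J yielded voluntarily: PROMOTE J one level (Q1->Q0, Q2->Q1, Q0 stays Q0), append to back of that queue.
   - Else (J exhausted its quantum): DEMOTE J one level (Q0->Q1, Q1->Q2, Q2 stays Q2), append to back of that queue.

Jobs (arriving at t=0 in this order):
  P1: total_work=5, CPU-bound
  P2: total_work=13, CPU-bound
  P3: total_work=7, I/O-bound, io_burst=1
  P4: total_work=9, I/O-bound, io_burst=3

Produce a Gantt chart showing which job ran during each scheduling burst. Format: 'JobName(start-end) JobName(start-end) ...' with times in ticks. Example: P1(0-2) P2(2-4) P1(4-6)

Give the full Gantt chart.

Answer: P1(0-2) P2(2-4) P3(4-5) P4(5-7) P3(7-8) P3(8-9) P3(9-10) P3(10-11) P3(11-12) P3(12-13) P1(13-16) P2(16-21) P4(21-24) P4(24-26) P4(26-28) P2(28-34)

Derivation:
t=0-2: P1@Q0 runs 2, rem=3, quantum used, demote→Q1. Q0=[P2,P3,P4] Q1=[P1] Q2=[]
t=2-4: P2@Q0 runs 2, rem=11, quantum used, demote→Q1. Q0=[P3,P4] Q1=[P1,P2] Q2=[]
t=4-5: P3@Q0 runs 1, rem=6, I/O yield, promote→Q0. Q0=[P4,P3] Q1=[P1,P2] Q2=[]
t=5-7: P4@Q0 runs 2, rem=7, quantum used, demote→Q1. Q0=[P3] Q1=[P1,P2,P4] Q2=[]
t=7-8: P3@Q0 runs 1, rem=5, I/O yield, promote→Q0. Q0=[P3] Q1=[P1,P2,P4] Q2=[]
t=8-9: P3@Q0 runs 1, rem=4, I/O yield, promote→Q0. Q0=[P3] Q1=[P1,P2,P4] Q2=[]
t=9-10: P3@Q0 runs 1, rem=3, I/O yield, promote→Q0. Q0=[P3] Q1=[P1,P2,P4] Q2=[]
t=10-11: P3@Q0 runs 1, rem=2, I/O yield, promote→Q0. Q0=[P3] Q1=[P1,P2,P4] Q2=[]
t=11-12: P3@Q0 runs 1, rem=1, I/O yield, promote→Q0. Q0=[P3] Q1=[P1,P2,P4] Q2=[]
t=12-13: P3@Q0 runs 1, rem=0, completes. Q0=[] Q1=[P1,P2,P4] Q2=[]
t=13-16: P1@Q1 runs 3, rem=0, completes. Q0=[] Q1=[P2,P4] Q2=[]
t=16-21: P2@Q1 runs 5, rem=6, quantum used, demote→Q2. Q0=[] Q1=[P4] Q2=[P2]
t=21-24: P4@Q1 runs 3, rem=4, I/O yield, promote→Q0. Q0=[P4] Q1=[] Q2=[P2]
t=24-26: P4@Q0 runs 2, rem=2, quantum used, demote→Q1. Q0=[] Q1=[P4] Q2=[P2]
t=26-28: P4@Q1 runs 2, rem=0, completes. Q0=[] Q1=[] Q2=[P2]
t=28-34: P2@Q2 runs 6, rem=0, completes. Q0=[] Q1=[] Q2=[]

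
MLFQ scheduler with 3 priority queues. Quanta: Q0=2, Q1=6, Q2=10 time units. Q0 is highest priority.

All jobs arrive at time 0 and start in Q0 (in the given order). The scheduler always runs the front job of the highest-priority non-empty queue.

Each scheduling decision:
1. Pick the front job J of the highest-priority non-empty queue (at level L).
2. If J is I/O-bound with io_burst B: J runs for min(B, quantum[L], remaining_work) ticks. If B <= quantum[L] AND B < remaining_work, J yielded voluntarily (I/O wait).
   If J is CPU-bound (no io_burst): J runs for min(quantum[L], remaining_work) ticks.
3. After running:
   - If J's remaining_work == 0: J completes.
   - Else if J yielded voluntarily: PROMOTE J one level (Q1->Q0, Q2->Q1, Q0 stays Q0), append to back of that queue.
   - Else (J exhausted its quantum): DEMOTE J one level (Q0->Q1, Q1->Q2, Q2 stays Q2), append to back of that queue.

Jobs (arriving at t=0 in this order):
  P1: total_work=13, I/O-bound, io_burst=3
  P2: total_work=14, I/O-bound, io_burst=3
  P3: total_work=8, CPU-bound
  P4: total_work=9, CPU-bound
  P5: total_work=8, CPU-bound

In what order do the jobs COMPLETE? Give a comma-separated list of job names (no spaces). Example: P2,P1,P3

t=0-2: P1@Q0 runs 2, rem=11, quantum used, demote→Q1. Q0=[P2,P3,P4,P5] Q1=[P1] Q2=[]
t=2-4: P2@Q0 runs 2, rem=12, quantum used, demote→Q1. Q0=[P3,P4,P5] Q1=[P1,P2] Q2=[]
t=4-6: P3@Q0 runs 2, rem=6, quantum used, demote→Q1. Q0=[P4,P5] Q1=[P1,P2,P3] Q2=[]
t=6-8: P4@Q0 runs 2, rem=7, quantum used, demote→Q1. Q0=[P5] Q1=[P1,P2,P3,P4] Q2=[]
t=8-10: P5@Q0 runs 2, rem=6, quantum used, demote→Q1. Q0=[] Q1=[P1,P2,P3,P4,P5] Q2=[]
t=10-13: P1@Q1 runs 3, rem=8, I/O yield, promote→Q0. Q0=[P1] Q1=[P2,P3,P4,P5] Q2=[]
t=13-15: P1@Q0 runs 2, rem=6, quantum used, demote→Q1. Q0=[] Q1=[P2,P3,P4,P5,P1] Q2=[]
t=15-18: P2@Q1 runs 3, rem=9, I/O yield, promote→Q0. Q0=[P2] Q1=[P3,P4,P5,P1] Q2=[]
t=18-20: P2@Q0 runs 2, rem=7, quantum used, demote→Q1. Q0=[] Q1=[P3,P4,P5,P1,P2] Q2=[]
t=20-26: P3@Q1 runs 6, rem=0, completes. Q0=[] Q1=[P4,P5,P1,P2] Q2=[]
t=26-32: P4@Q1 runs 6, rem=1, quantum used, demote→Q2. Q0=[] Q1=[P5,P1,P2] Q2=[P4]
t=32-38: P5@Q1 runs 6, rem=0, completes. Q0=[] Q1=[P1,P2] Q2=[P4]
t=38-41: P1@Q1 runs 3, rem=3, I/O yield, promote→Q0. Q0=[P1] Q1=[P2] Q2=[P4]
t=41-43: P1@Q0 runs 2, rem=1, quantum used, demote→Q1. Q0=[] Q1=[P2,P1] Q2=[P4]
t=43-46: P2@Q1 runs 3, rem=4, I/O yield, promote→Q0. Q0=[P2] Q1=[P1] Q2=[P4]
t=46-48: P2@Q0 runs 2, rem=2, quantum used, demote→Q1. Q0=[] Q1=[P1,P2] Q2=[P4]
t=48-49: P1@Q1 runs 1, rem=0, completes. Q0=[] Q1=[P2] Q2=[P4]
t=49-51: P2@Q1 runs 2, rem=0, completes. Q0=[] Q1=[] Q2=[P4]
t=51-52: P4@Q2 runs 1, rem=0, completes. Q0=[] Q1=[] Q2=[]

Answer: P3,P5,P1,P2,P4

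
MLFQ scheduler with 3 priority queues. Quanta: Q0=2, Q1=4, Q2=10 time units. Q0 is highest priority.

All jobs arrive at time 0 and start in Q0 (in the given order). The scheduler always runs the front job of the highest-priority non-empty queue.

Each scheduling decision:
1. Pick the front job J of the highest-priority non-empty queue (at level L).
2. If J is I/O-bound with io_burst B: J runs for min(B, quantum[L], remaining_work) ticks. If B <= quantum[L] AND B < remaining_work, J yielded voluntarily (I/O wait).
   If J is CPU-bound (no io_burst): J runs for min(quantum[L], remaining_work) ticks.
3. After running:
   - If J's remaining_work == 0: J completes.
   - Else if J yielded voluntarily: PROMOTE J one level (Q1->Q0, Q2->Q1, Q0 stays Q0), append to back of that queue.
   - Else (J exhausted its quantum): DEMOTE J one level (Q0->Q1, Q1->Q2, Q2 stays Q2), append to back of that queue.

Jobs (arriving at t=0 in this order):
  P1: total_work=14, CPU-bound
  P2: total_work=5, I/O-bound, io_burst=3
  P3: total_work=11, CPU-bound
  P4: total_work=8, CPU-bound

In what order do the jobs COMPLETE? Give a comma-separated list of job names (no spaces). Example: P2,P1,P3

Answer: P2,P1,P3,P4

Derivation:
t=0-2: P1@Q0 runs 2, rem=12, quantum used, demote→Q1. Q0=[P2,P3,P4] Q1=[P1] Q2=[]
t=2-4: P2@Q0 runs 2, rem=3, quantum used, demote→Q1. Q0=[P3,P4] Q1=[P1,P2] Q2=[]
t=4-6: P3@Q0 runs 2, rem=9, quantum used, demote→Q1. Q0=[P4] Q1=[P1,P2,P3] Q2=[]
t=6-8: P4@Q0 runs 2, rem=6, quantum used, demote→Q1. Q0=[] Q1=[P1,P2,P3,P4] Q2=[]
t=8-12: P1@Q1 runs 4, rem=8, quantum used, demote→Q2. Q0=[] Q1=[P2,P3,P4] Q2=[P1]
t=12-15: P2@Q1 runs 3, rem=0, completes. Q0=[] Q1=[P3,P4] Q2=[P1]
t=15-19: P3@Q1 runs 4, rem=5, quantum used, demote→Q2. Q0=[] Q1=[P4] Q2=[P1,P3]
t=19-23: P4@Q1 runs 4, rem=2, quantum used, demote→Q2. Q0=[] Q1=[] Q2=[P1,P3,P4]
t=23-31: P1@Q2 runs 8, rem=0, completes. Q0=[] Q1=[] Q2=[P3,P4]
t=31-36: P3@Q2 runs 5, rem=0, completes. Q0=[] Q1=[] Q2=[P4]
t=36-38: P4@Q2 runs 2, rem=0, completes. Q0=[] Q1=[] Q2=[]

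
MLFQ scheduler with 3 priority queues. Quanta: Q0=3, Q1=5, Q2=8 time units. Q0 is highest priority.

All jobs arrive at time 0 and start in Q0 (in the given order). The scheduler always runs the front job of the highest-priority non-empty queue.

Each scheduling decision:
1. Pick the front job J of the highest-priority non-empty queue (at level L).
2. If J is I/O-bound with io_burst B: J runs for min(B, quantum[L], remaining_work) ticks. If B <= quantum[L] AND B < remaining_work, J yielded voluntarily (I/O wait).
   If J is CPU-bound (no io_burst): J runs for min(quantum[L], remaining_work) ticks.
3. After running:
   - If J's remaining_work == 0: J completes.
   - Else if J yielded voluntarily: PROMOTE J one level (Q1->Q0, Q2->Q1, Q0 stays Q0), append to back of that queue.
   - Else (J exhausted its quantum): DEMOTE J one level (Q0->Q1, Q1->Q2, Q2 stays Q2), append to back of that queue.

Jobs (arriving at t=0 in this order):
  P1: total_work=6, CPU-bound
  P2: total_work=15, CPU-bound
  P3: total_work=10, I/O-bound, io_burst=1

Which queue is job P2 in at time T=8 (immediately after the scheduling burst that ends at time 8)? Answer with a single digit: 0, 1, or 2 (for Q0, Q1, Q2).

t=0-3: P1@Q0 runs 3, rem=3, quantum used, demote→Q1. Q0=[P2,P3] Q1=[P1] Q2=[]
t=3-6: P2@Q0 runs 3, rem=12, quantum used, demote→Q1. Q0=[P3] Q1=[P1,P2] Q2=[]
t=6-7: P3@Q0 runs 1, rem=9, I/O yield, promote→Q0. Q0=[P3] Q1=[P1,P2] Q2=[]
t=7-8: P3@Q0 runs 1, rem=8, I/O yield, promote→Q0. Q0=[P3] Q1=[P1,P2] Q2=[]
t=8-9: P3@Q0 runs 1, rem=7, I/O yield, promote→Q0. Q0=[P3] Q1=[P1,P2] Q2=[]
t=9-10: P3@Q0 runs 1, rem=6, I/O yield, promote→Q0. Q0=[P3] Q1=[P1,P2] Q2=[]
t=10-11: P3@Q0 runs 1, rem=5, I/O yield, promote→Q0. Q0=[P3] Q1=[P1,P2] Q2=[]
t=11-12: P3@Q0 runs 1, rem=4, I/O yield, promote→Q0. Q0=[P3] Q1=[P1,P2] Q2=[]
t=12-13: P3@Q0 runs 1, rem=3, I/O yield, promote→Q0. Q0=[P3] Q1=[P1,P2] Q2=[]
t=13-14: P3@Q0 runs 1, rem=2, I/O yield, promote→Q0. Q0=[P3] Q1=[P1,P2] Q2=[]
t=14-15: P3@Q0 runs 1, rem=1, I/O yield, promote→Q0. Q0=[P3] Q1=[P1,P2] Q2=[]
t=15-16: P3@Q0 runs 1, rem=0, completes. Q0=[] Q1=[P1,P2] Q2=[]
t=16-19: P1@Q1 runs 3, rem=0, completes. Q0=[] Q1=[P2] Q2=[]
t=19-24: P2@Q1 runs 5, rem=7, quantum used, demote→Q2. Q0=[] Q1=[] Q2=[P2]
t=24-31: P2@Q2 runs 7, rem=0, completes. Q0=[] Q1=[] Q2=[]

Answer: 1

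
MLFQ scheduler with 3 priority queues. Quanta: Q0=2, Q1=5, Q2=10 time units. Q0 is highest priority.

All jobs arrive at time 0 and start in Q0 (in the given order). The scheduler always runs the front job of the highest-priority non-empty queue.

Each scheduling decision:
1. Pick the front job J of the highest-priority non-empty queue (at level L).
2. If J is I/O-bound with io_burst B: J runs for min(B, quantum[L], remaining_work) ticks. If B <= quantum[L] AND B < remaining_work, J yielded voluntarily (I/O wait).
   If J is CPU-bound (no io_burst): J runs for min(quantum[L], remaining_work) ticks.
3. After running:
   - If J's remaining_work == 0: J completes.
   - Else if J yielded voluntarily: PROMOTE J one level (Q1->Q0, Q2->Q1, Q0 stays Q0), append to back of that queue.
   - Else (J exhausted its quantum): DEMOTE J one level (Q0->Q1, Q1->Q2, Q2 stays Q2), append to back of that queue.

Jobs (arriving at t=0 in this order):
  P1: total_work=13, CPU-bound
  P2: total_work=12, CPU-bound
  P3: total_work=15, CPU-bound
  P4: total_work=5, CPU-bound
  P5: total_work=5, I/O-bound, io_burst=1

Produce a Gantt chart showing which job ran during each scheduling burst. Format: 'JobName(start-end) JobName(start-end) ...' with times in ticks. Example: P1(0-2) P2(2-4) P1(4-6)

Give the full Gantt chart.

Answer: P1(0-2) P2(2-4) P3(4-6) P4(6-8) P5(8-9) P5(9-10) P5(10-11) P5(11-12) P5(12-13) P1(13-18) P2(18-23) P3(23-28) P4(28-31) P1(31-37) P2(37-42) P3(42-50)

Derivation:
t=0-2: P1@Q0 runs 2, rem=11, quantum used, demote→Q1. Q0=[P2,P3,P4,P5] Q1=[P1] Q2=[]
t=2-4: P2@Q0 runs 2, rem=10, quantum used, demote→Q1. Q0=[P3,P4,P5] Q1=[P1,P2] Q2=[]
t=4-6: P3@Q0 runs 2, rem=13, quantum used, demote→Q1. Q0=[P4,P5] Q1=[P1,P2,P3] Q2=[]
t=6-8: P4@Q0 runs 2, rem=3, quantum used, demote→Q1. Q0=[P5] Q1=[P1,P2,P3,P4] Q2=[]
t=8-9: P5@Q0 runs 1, rem=4, I/O yield, promote→Q0. Q0=[P5] Q1=[P1,P2,P3,P4] Q2=[]
t=9-10: P5@Q0 runs 1, rem=3, I/O yield, promote→Q0. Q0=[P5] Q1=[P1,P2,P3,P4] Q2=[]
t=10-11: P5@Q0 runs 1, rem=2, I/O yield, promote→Q0. Q0=[P5] Q1=[P1,P2,P3,P4] Q2=[]
t=11-12: P5@Q0 runs 1, rem=1, I/O yield, promote→Q0. Q0=[P5] Q1=[P1,P2,P3,P4] Q2=[]
t=12-13: P5@Q0 runs 1, rem=0, completes. Q0=[] Q1=[P1,P2,P3,P4] Q2=[]
t=13-18: P1@Q1 runs 5, rem=6, quantum used, demote→Q2. Q0=[] Q1=[P2,P3,P4] Q2=[P1]
t=18-23: P2@Q1 runs 5, rem=5, quantum used, demote→Q2. Q0=[] Q1=[P3,P4] Q2=[P1,P2]
t=23-28: P3@Q1 runs 5, rem=8, quantum used, demote→Q2. Q0=[] Q1=[P4] Q2=[P1,P2,P3]
t=28-31: P4@Q1 runs 3, rem=0, completes. Q0=[] Q1=[] Q2=[P1,P2,P3]
t=31-37: P1@Q2 runs 6, rem=0, completes. Q0=[] Q1=[] Q2=[P2,P3]
t=37-42: P2@Q2 runs 5, rem=0, completes. Q0=[] Q1=[] Q2=[P3]
t=42-50: P3@Q2 runs 8, rem=0, completes. Q0=[] Q1=[] Q2=[]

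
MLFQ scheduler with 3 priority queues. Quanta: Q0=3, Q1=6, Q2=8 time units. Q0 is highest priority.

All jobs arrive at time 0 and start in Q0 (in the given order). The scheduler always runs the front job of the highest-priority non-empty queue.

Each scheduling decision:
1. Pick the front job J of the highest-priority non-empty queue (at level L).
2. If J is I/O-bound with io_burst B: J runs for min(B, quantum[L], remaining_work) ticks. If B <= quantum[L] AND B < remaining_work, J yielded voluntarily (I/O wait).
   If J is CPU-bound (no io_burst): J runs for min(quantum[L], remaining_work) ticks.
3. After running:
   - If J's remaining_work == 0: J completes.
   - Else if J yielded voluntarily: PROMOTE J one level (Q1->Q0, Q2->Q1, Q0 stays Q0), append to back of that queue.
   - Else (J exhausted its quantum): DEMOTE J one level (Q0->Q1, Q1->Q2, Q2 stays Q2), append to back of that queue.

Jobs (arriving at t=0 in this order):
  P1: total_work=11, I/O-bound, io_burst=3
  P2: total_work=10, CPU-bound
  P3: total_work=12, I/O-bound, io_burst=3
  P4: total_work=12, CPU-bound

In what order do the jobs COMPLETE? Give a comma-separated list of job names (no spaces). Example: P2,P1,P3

t=0-3: P1@Q0 runs 3, rem=8, I/O yield, promote→Q0. Q0=[P2,P3,P4,P1] Q1=[] Q2=[]
t=3-6: P2@Q0 runs 3, rem=7, quantum used, demote→Q1. Q0=[P3,P4,P1] Q1=[P2] Q2=[]
t=6-9: P3@Q0 runs 3, rem=9, I/O yield, promote→Q0. Q0=[P4,P1,P3] Q1=[P2] Q2=[]
t=9-12: P4@Q0 runs 3, rem=9, quantum used, demote→Q1. Q0=[P1,P3] Q1=[P2,P4] Q2=[]
t=12-15: P1@Q0 runs 3, rem=5, I/O yield, promote→Q0. Q0=[P3,P1] Q1=[P2,P4] Q2=[]
t=15-18: P3@Q0 runs 3, rem=6, I/O yield, promote→Q0. Q0=[P1,P3] Q1=[P2,P4] Q2=[]
t=18-21: P1@Q0 runs 3, rem=2, I/O yield, promote→Q0. Q0=[P3,P1] Q1=[P2,P4] Q2=[]
t=21-24: P3@Q0 runs 3, rem=3, I/O yield, promote→Q0. Q0=[P1,P3] Q1=[P2,P4] Q2=[]
t=24-26: P1@Q0 runs 2, rem=0, completes. Q0=[P3] Q1=[P2,P4] Q2=[]
t=26-29: P3@Q0 runs 3, rem=0, completes. Q0=[] Q1=[P2,P4] Q2=[]
t=29-35: P2@Q1 runs 6, rem=1, quantum used, demote→Q2. Q0=[] Q1=[P4] Q2=[P2]
t=35-41: P4@Q1 runs 6, rem=3, quantum used, demote→Q2. Q0=[] Q1=[] Q2=[P2,P4]
t=41-42: P2@Q2 runs 1, rem=0, completes. Q0=[] Q1=[] Q2=[P4]
t=42-45: P4@Q2 runs 3, rem=0, completes. Q0=[] Q1=[] Q2=[]

Answer: P1,P3,P2,P4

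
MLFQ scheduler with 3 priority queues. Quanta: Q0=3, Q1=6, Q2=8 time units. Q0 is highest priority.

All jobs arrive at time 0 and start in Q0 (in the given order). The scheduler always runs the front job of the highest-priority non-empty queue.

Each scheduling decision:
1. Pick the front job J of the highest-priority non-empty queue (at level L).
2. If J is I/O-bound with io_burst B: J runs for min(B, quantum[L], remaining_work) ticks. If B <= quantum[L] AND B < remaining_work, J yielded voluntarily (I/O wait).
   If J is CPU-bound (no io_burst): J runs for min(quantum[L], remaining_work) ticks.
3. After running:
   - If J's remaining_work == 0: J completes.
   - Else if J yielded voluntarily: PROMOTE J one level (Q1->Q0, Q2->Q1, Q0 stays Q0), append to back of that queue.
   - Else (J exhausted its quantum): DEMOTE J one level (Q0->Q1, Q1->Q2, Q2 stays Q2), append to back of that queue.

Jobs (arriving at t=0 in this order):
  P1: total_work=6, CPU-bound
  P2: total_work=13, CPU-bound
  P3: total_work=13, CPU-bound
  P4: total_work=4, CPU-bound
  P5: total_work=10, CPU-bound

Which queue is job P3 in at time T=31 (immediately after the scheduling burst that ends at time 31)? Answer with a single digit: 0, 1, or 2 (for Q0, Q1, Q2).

Answer: 2

Derivation:
t=0-3: P1@Q0 runs 3, rem=3, quantum used, demote→Q1. Q0=[P2,P3,P4,P5] Q1=[P1] Q2=[]
t=3-6: P2@Q0 runs 3, rem=10, quantum used, demote→Q1. Q0=[P3,P4,P5] Q1=[P1,P2] Q2=[]
t=6-9: P3@Q0 runs 3, rem=10, quantum used, demote→Q1. Q0=[P4,P5] Q1=[P1,P2,P3] Q2=[]
t=9-12: P4@Q0 runs 3, rem=1, quantum used, demote→Q1. Q0=[P5] Q1=[P1,P2,P3,P4] Q2=[]
t=12-15: P5@Q0 runs 3, rem=7, quantum used, demote→Q1. Q0=[] Q1=[P1,P2,P3,P4,P5] Q2=[]
t=15-18: P1@Q1 runs 3, rem=0, completes. Q0=[] Q1=[P2,P3,P4,P5] Q2=[]
t=18-24: P2@Q1 runs 6, rem=4, quantum used, demote→Q2. Q0=[] Q1=[P3,P4,P5] Q2=[P2]
t=24-30: P3@Q1 runs 6, rem=4, quantum used, demote→Q2. Q0=[] Q1=[P4,P5] Q2=[P2,P3]
t=30-31: P4@Q1 runs 1, rem=0, completes. Q0=[] Q1=[P5] Q2=[P2,P3]
t=31-37: P5@Q1 runs 6, rem=1, quantum used, demote→Q2. Q0=[] Q1=[] Q2=[P2,P3,P5]
t=37-41: P2@Q2 runs 4, rem=0, completes. Q0=[] Q1=[] Q2=[P3,P5]
t=41-45: P3@Q2 runs 4, rem=0, completes. Q0=[] Q1=[] Q2=[P5]
t=45-46: P5@Q2 runs 1, rem=0, completes. Q0=[] Q1=[] Q2=[]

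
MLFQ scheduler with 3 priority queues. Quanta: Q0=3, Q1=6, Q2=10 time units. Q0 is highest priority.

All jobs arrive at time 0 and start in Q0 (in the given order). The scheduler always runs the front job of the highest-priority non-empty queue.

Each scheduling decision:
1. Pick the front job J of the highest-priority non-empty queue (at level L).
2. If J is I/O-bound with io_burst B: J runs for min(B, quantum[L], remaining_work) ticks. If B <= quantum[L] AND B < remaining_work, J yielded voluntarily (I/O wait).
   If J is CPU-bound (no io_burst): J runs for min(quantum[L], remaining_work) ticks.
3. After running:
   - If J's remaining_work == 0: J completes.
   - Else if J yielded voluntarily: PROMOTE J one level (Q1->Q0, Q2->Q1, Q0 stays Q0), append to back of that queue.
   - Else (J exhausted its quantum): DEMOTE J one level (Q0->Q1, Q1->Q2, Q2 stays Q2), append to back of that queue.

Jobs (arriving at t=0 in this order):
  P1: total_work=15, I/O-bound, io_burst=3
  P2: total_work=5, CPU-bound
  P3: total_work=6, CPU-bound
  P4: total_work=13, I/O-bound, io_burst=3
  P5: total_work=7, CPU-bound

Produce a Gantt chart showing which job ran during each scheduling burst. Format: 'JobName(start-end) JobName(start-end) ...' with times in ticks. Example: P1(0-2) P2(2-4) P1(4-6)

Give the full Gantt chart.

Answer: P1(0-3) P2(3-6) P3(6-9) P4(9-12) P5(12-15) P1(15-18) P4(18-21) P1(21-24) P4(24-27) P1(27-30) P4(30-33) P1(33-36) P4(36-37) P2(37-39) P3(39-42) P5(42-46)

Derivation:
t=0-3: P1@Q0 runs 3, rem=12, I/O yield, promote→Q0. Q0=[P2,P3,P4,P5,P1] Q1=[] Q2=[]
t=3-6: P2@Q0 runs 3, rem=2, quantum used, demote→Q1. Q0=[P3,P4,P5,P1] Q1=[P2] Q2=[]
t=6-9: P3@Q0 runs 3, rem=3, quantum used, demote→Q1. Q0=[P4,P5,P1] Q1=[P2,P3] Q2=[]
t=9-12: P4@Q0 runs 3, rem=10, I/O yield, promote→Q0. Q0=[P5,P1,P4] Q1=[P2,P3] Q2=[]
t=12-15: P5@Q0 runs 3, rem=4, quantum used, demote→Q1. Q0=[P1,P4] Q1=[P2,P3,P5] Q2=[]
t=15-18: P1@Q0 runs 3, rem=9, I/O yield, promote→Q0. Q0=[P4,P1] Q1=[P2,P3,P5] Q2=[]
t=18-21: P4@Q0 runs 3, rem=7, I/O yield, promote→Q0. Q0=[P1,P4] Q1=[P2,P3,P5] Q2=[]
t=21-24: P1@Q0 runs 3, rem=6, I/O yield, promote→Q0. Q0=[P4,P1] Q1=[P2,P3,P5] Q2=[]
t=24-27: P4@Q0 runs 3, rem=4, I/O yield, promote→Q0. Q0=[P1,P4] Q1=[P2,P3,P5] Q2=[]
t=27-30: P1@Q0 runs 3, rem=3, I/O yield, promote→Q0. Q0=[P4,P1] Q1=[P2,P3,P5] Q2=[]
t=30-33: P4@Q0 runs 3, rem=1, I/O yield, promote→Q0. Q0=[P1,P4] Q1=[P2,P3,P5] Q2=[]
t=33-36: P1@Q0 runs 3, rem=0, completes. Q0=[P4] Q1=[P2,P3,P5] Q2=[]
t=36-37: P4@Q0 runs 1, rem=0, completes. Q0=[] Q1=[P2,P3,P5] Q2=[]
t=37-39: P2@Q1 runs 2, rem=0, completes. Q0=[] Q1=[P3,P5] Q2=[]
t=39-42: P3@Q1 runs 3, rem=0, completes. Q0=[] Q1=[P5] Q2=[]
t=42-46: P5@Q1 runs 4, rem=0, completes. Q0=[] Q1=[] Q2=[]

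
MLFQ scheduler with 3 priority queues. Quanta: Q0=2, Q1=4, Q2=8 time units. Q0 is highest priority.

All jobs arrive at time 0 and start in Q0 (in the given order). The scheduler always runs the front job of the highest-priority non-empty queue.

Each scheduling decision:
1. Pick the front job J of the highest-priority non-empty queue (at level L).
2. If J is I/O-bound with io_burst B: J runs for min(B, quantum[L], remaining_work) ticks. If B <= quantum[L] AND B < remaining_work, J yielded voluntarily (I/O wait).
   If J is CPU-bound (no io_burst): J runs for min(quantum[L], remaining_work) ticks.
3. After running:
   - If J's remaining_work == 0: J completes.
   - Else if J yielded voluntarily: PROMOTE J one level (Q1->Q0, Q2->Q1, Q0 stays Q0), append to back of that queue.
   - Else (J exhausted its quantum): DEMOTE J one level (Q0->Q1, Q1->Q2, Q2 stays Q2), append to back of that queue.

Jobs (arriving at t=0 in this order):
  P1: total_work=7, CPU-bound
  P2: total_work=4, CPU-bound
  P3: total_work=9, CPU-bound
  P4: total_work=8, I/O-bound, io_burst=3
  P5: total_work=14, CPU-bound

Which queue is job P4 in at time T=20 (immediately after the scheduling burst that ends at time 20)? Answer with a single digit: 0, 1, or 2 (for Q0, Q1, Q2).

t=0-2: P1@Q0 runs 2, rem=5, quantum used, demote→Q1. Q0=[P2,P3,P4,P5] Q1=[P1] Q2=[]
t=2-4: P2@Q0 runs 2, rem=2, quantum used, demote→Q1. Q0=[P3,P4,P5] Q1=[P1,P2] Q2=[]
t=4-6: P3@Q0 runs 2, rem=7, quantum used, demote→Q1. Q0=[P4,P5] Q1=[P1,P2,P3] Q2=[]
t=6-8: P4@Q0 runs 2, rem=6, quantum used, demote→Q1. Q0=[P5] Q1=[P1,P2,P3,P4] Q2=[]
t=8-10: P5@Q0 runs 2, rem=12, quantum used, demote→Q1. Q0=[] Q1=[P1,P2,P3,P4,P5] Q2=[]
t=10-14: P1@Q1 runs 4, rem=1, quantum used, demote→Q2. Q0=[] Q1=[P2,P3,P4,P5] Q2=[P1]
t=14-16: P2@Q1 runs 2, rem=0, completes. Q0=[] Q1=[P3,P4,P5] Q2=[P1]
t=16-20: P3@Q1 runs 4, rem=3, quantum used, demote→Q2. Q0=[] Q1=[P4,P5] Q2=[P1,P3]
t=20-23: P4@Q1 runs 3, rem=3, I/O yield, promote→Q0. Q0=[P4] Q1=[P5] Q2=[P1,P3]
t=23-25: P4@Q0 runs 2, rem=1, quantum used, demote→Q1. Q0=[] Q1=[P5,P4] Q2=[P1,P3]
t=25-29: P5@Q1 runs 4, rem=8, quantum used, demote→Q2. Q0=[] Q1=[P4] Q2=[P1,P3,P5]
t=29-30: P4@Q1 runs 1, rem=0, completes. Q0=[] Q1=[] Q2=[P1,P3,P5]
t=30-31: P1@Q2 runs 1, rem=0, completes. Q0=[] Q1=[] Q2=[P3,P5]
t=31-34: P3@Q2 runs 3, rem=0, completes. Q0=[] Q1=[] Q2=[P5]
t=34-42: P5@Q2 runs 8, rem=0, completes. Q0=[] Q1=[] Q2=[]

Answer: 1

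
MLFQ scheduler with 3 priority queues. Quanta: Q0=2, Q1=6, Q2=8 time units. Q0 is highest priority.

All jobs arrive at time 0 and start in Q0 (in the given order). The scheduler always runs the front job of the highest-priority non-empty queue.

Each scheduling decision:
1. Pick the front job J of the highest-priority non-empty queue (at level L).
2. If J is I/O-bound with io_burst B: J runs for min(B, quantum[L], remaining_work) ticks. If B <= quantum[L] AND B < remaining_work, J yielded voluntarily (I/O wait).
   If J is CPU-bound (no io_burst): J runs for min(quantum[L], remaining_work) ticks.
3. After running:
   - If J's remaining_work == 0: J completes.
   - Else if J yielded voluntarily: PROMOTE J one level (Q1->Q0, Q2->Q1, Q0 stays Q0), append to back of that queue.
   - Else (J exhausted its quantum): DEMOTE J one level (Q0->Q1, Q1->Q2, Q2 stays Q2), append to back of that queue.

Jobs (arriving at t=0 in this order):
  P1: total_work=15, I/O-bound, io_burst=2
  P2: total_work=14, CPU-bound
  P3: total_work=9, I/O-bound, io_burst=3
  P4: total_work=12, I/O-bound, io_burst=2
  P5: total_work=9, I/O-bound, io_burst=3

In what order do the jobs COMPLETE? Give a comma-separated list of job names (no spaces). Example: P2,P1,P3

Answer: P4,P1,P3,P5,P2

Derivation:
t=0-2: P1@Q0 runs 2, rem=13, I/O yield, promote→Q0. Q0=[P2,P3,P4,P5,P1] Q1=[] Q2=[]
t=2-4: P2@Q0 runs 2, rem=12, quantum used, demote→Q1. Q0=[P3,P4,P5,P1] Q1=[P2] Q2=[]
t=4-6: P3@Q0 runs 2, rem=7, quantum used, demote→Q1. Q0=[P4,P5,P1] Q1=[P2,P3] Q2=[]
t=6-8: P4@Q0 runs 2, rem=10, I/O yield, promote→Q0. Q0=[P5,P1,P4] Q1=[P2,P3] Q2=[]
t=8-10: P5@Q0 runs 2, rem=7, quantum used, demote→Q1. Q0=[P1,P4] Q1=[P2,P3,P5] Q2=[]
t=10-12: P1@Q0 runs 2, rem=11, I/O yield, promote→Q0. Q0=[P4,P1] Q1=[P2,P3,P5] Q2=[]
t=12-14: P4@Q0 runs 2, rem=8, I/O yield, promote→Q0. Q0=[P1,P4] Q1=[P2,P3,P5] Q2=[]
t=14-16: P1@Q0 runs 2, rem=9, I/O yield, promote→Q0. Q0=[P4,P1] Q1=[P2,P3,P5] Q2=[]
t=16-18: P4@Q0 runs 2, rem=6, I/O yield, promote→Q0. Q0=[P1,P4] Q1=[P2,P3,P5] Q2=[]
t=18-20: P1@Q0 runs 2, rem=7, I/O yield, promote→Q0. Q0=[P4,P1] Q1=[P2,P3,P5] Q2=[]
t=20-22: P4@Q0 runs 2, rem=4, I/O yield, promote→Q0. Q0=[P1,P4] Q1=[P2,P3,P5] Q2=[]
t=22-24: P1@Q0 runs 2, rem=5, I/O yield, promote→Q0. Q0=[P4,P1] Q1=[P2,P3,P5] Q2=[]
t=24-26: P4@Q0 runs 2, rem=2, I/O yield, promote→Q0. Q0=[P1,P4] Q1=[P2,P3,P5] Q2=[]
t=26-28: P1@Q0 runs 2, rem=3, I/O yield, promote→Q0. Q0=[P4,P1] Q1=[P2,P3,P5] Q2=[]
t=28-30: P4@Q0 runs 2, rem=0, completes. Q0=[P1] Q1=[P2,P3,P5] Q2=[]
t=30-32: P1@Q0 runs 2, rem=1, I/O yield, promote→Q0. Q0=[P1] Q1=[P2,P3,P5] Q2=[]
t=32-33: P1@Q0 runs 1, rem=0, completes. Q0=[] Q1=[P2,P3,P5] Q2=[]
t=33-39: P2@Q1 runs 6, rem=6, quantum used, demote→Q2. Q0=[] Q1=[P3,P5] Q2=[P2]
t=39-42: P3@Q1 runs 3, rem=4, I/O yield, promote→Q0. Q0=[P3] Q1=[P5] Q2=[P2]
t=42-44: P3@Q0 runs 2, rem=2, quantum used, demote→Q1. Q0=[] Q1=[P5,P3] Q2=[P2]
t=44-47: P5@Q1 runs 3, rem=4, I/O yield, promote→Q0. Q0=[P5] Q1=[P3] Q2=[P2]
t=47-49: P5@Q0 runs 2, rem=2, quantum used, demote→Q1. Q0=[] Q1=[P3,P5] Q2=[P2]
t=49-51: P3@Q1 runs 2, rem=0, completes. Q0=[] Q1=[P5] Q2=[P2]
t=51-53: P5@Q1 runs 2, rem=0, completes. Q0=[] Q1=[] Q2=[P2]
t=53-59: P2@Q2 runs 6, rem=0, completes. Q0=[] Q1=[] Q2=[]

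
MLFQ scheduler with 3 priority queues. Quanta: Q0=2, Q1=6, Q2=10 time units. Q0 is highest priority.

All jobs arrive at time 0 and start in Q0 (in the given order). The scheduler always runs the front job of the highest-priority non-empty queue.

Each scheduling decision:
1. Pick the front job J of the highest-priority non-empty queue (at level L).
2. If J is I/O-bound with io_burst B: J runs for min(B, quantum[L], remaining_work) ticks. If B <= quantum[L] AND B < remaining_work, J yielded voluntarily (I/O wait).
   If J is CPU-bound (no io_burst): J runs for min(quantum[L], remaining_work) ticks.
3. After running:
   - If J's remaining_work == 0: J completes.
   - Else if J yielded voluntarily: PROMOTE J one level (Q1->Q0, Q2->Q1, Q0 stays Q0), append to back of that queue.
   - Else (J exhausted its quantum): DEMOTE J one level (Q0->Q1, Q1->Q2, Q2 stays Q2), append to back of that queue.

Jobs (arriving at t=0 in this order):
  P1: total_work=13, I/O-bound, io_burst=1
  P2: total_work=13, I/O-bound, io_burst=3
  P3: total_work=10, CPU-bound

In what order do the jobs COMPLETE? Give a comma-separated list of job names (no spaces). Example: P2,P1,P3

Answer: P1,P2,P3

Derivation:
t=0-1: P1@Q0 runs 1, rem=12, I/O yield, promote→Q0. Q0=[P2,P3,P1] Q1=[] Q2=[]
t=1-3: P2@Q0 runs 2, rem=11, quantum used, demote→Q1. Q0=[P3,P1] Q1=[P2] Q2=[]
t=3-5: P3@Q0 runs 2, rem=8, quantum used, demote→Q1. Q0=[P1] Q1=[P2,P3] Q2=[]
t=5-6: P1@Q0 runs 1, rem=11, I/O yield, promote→Q0. Q0=[P1] Q1=[P2,P3] Q2=[]
t=6-7: P1@Q0 runs 1, rem=10, I/O yield, promote→Q0. Q0=[P1] Q1=[P2,P3] Q2=[]
t=7-8: P1@Q0 runs 1, rem=9, I/O yield, promote→Q0. Q0=[P1] Q1=[P2,P3] Q2=[]
t=8-9: P1@Q0 runs 1, rem=8, I/O yield, promote→Q0. Q0=[P1] Q1=[P2,P3] Q2=[]
t=9-10: P1@Q0 runs 1, rem=7, I/O yield, promote→Q0. Q0=[P1] Q1=[P2,P3] Q2=[]
t=10-11: P1@Q0 runs 1, rem=6, I/O yield, promote→Q0. Q0=[P1] Q1=[P2,P3] Q2=[]
t=11-12: P1@Q0 runs 1, rem=5, I/O yield, promote→Q0. Q0=[P1] Q1=[P2,P3] Q2=[]
t=12-13: P1@Q0 runs 1, rem=4, I/O yield, promote→Q0. Q0=[P1] Q1=[P2,P3] Q2=[]
t=13-14: P1@Q0 runs 1, rem=3, I/O yield, promote→Q0. Q0=[P1] Q1=[P2,P3] Q2=[]
t=14-15: P1@Q0 runs 1, rem=2, I/O yield, promote→Q0. Q0=[P1] Q1=[P2,P3] Q2=[]
t=15-16: P1@Q0 runs 1, rem=1, I/O yield, promote→Q0. Q0=[P1] Q1=[P2,P3] Q2=[]
t=16-17: P1@Q0 runs 1, rem=0, completes. Q0=[] Q1=[P2,P3] Q2=[]
t=17-20: P2@Q1 runs 3, rem=8, I/O yield, promote→Q0. Q0=[P2] Q1=[P3] Q2=[]
t=20-22: P2@Q0 runs 2, rem=6, quantum used, demote→Q1. Q0=[] Q1=[P3,P2] Q2=[]
t=22-28: P3@Q1 runs 6, rem=2, quantum used, demote→Q2. Q0=[] Q1=[P2] Q2=[P3]
t=28-31: P2@Q1 runs 3, rem=3, I/O yield, promote→Q0. Q0=[P2] Q1=[] Q2=[P3]
t=31-33: P2@Q0 runs 2, rem=1, quantum used, demote→Q1. Q0=[] Q1=[P2] Q2=[P3]
t=33-34: P2@Q1 runs 1, rem=0, completes. Q0=[] Q1=[] Q2=[P3]
t=34-36: P3@Q2 runs 2, rem=0, completes. Q0=[] Q1=[] Q2=[]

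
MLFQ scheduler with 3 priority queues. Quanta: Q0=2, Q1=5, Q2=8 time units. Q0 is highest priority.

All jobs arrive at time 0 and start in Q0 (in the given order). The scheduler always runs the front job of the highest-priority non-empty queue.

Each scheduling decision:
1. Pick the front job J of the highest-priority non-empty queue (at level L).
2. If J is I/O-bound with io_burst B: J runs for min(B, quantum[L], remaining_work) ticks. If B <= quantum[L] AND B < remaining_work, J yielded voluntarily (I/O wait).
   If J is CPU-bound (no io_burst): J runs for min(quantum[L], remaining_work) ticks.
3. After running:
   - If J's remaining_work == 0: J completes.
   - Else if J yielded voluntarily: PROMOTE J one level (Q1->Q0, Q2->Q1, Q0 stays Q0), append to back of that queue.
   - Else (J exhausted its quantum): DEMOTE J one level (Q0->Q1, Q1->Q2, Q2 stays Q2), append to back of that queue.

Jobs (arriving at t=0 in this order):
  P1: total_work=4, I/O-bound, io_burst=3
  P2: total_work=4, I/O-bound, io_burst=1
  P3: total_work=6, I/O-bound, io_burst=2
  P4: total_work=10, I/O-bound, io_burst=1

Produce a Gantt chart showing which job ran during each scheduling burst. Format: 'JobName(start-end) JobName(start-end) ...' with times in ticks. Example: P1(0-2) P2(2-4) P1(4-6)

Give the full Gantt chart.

Answer: P1(0-2) P2(2-3) P3(3-5) P4(5-6) P2(6-7) P3(7-9) P4(9-10) P2(10-11) P3(11-13) P4(13-14) P2(14-15) P4(15-16) P4(16-17) P4(17-18) P4(18-19) P4(19-20) P4(20-21) P4(21-22) P1(22-24)

Derivation:
t=0-2: P1@Q0 runs 2, rem=2, quantum used, demote→Q1. Q0=[P2,P3,P4] Q1=[P1] Q2=[]
t=2-3: P2@Q0 runs 1, rem=3, I/O yield, promote→Q0. Q0=[P3,P4,P2] Q1=[P1] Q2=[]
t=3-5: P3@Q0 runs 2, rem=4, I/O yield, promote→Q0. Q0=[P4,P2,P3] Q1=[P1] Q2=[]
t=5-6: P4@Q0 runs 1, rem=9, I/O yield, promote→Q0. Q0=[P2,P3,P4] Q1=[P1] Q2=[]
t=6-7: P2@Q0 runs 1, rem=2, I/O yield, promote→Q0. Q0=[P3,P4,P2] Q1=[P1] Q2=[]
t=7-9: P3@Q0 runs 2, rem=2, I/O yield, promote→Q0. Q0=[P4,P2,P3] Q1=[P1] Q2=[]
t=9-10: P4@Q0 runs 1, rem=8, I/O yield, promote→Q0. Q0=[P2,P3,P4] Q1=[P1] Q2=[]
t=10-11: P2@Q0 runs 1, rem=1, I/O yield, promote→Q0. Q0=[P3,P4,P2] Q1=[P1] Q2=[]
t=11-13: P3@Q0 runs 2, rem=0, completes. Q0=[P4,P2] Q1=[P1] Q2=[]
t=13-14: P4@Q0 runs 1, rem=7, I/O yield, promote→Q0. Q0=[P2,P4] Q1=[P1] Q2=[]
t=14-15: P2@Q0 runs 1, rem=0, completes. Q0=[P4] Q1=[P1] Q2=[]
t=15-16: P4@Q0 runs 1, rem=6, I/O yield, promote→Q0. Q0=[P4] Q1=[P1] Q2=[]
t=16-17: P4@Q0 runs 1, rem=5, I/O yield, promote→Q0. Q0=[P4] Q1=[P1] Q2=[]
t=17-18: P4@Q0 runs 1, rem=4, I/O yield, promote→Q0. Q0=[P4] Q1=[P1] Q2=[]
t=18-19: P4@Q0 runs 1, rem=3, I/O yield, promote→Q0. Q0=[P4] Q1=[P1] Q2=[]
t=19-20: P4@Q0 runs 1, rem=2, I/O yield, promote→Q0. Q0=[P4] Q1=[P1] Q2=[]
t=20-21: P4@Q0 runs 1, rem=1, I/O yield, promote→Q0. Q0=[P4] Q1=[P1] Q2=[]
t=21-22: P4@Q0 runs 1, rem=0, completes. Q0=[] Q1=[P1] Q2=[]
t=22-24: P1@Q1 runs 2, rem=0, completes. Q0=[] Q1=[] Q2=[]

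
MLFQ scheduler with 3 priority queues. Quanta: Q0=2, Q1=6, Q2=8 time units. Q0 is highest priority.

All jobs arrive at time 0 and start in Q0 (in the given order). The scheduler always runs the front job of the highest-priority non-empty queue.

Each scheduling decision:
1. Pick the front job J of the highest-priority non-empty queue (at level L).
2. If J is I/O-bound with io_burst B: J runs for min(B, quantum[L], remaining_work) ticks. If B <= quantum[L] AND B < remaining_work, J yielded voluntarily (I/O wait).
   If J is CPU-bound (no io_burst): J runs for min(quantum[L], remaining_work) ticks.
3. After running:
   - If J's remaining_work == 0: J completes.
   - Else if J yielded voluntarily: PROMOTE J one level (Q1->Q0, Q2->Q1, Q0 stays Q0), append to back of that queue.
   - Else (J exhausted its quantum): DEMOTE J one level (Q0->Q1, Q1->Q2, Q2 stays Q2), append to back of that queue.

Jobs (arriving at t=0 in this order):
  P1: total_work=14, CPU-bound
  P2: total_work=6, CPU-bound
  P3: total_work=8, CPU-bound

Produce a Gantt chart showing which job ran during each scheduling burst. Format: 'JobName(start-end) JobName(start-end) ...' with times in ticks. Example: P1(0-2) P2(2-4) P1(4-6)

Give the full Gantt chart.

Answer: P1(0-2) P2(2-4) P3(4-6) P1(6-12) P2(12-16) P3(16-22) P1(22-28)

Derivation:
t=0-2: P1@Q0 runs 2, rem=12, quantum used, demote→Q1. Q0=[P2,P3] Q1=[P1] Q2=[]
t=2-4: P2@Q0 runs 2, rem=4, quantum used, demote→Q1. Q0=[P3] Q1=[P1,P2] Q2=[]
t=4-6: P3@Q0 runs 2, rem=6, quantum used, demote→Q1. Q0=[] Q1=[P1,P2,P3] Q2=[]
t=6-12: P1@Q1 runs 6, rem=6, quantum used, demote→Q2. Q0=[] Q1=[P2,P3] Q2=[P1]
t=12-16: P2@Q1 runs 4, rem=0, completes. Q0=[] Q1=[P3] Q2=[P1]
t=16-22: P3@Q1 runs 6, rem=0, completes. Q0=[] Q1=[] Q2=[P1]
t=22-28: P1@Q2 runs 6, rem=0, completes. Q0=[] Q1=[] Q2=[]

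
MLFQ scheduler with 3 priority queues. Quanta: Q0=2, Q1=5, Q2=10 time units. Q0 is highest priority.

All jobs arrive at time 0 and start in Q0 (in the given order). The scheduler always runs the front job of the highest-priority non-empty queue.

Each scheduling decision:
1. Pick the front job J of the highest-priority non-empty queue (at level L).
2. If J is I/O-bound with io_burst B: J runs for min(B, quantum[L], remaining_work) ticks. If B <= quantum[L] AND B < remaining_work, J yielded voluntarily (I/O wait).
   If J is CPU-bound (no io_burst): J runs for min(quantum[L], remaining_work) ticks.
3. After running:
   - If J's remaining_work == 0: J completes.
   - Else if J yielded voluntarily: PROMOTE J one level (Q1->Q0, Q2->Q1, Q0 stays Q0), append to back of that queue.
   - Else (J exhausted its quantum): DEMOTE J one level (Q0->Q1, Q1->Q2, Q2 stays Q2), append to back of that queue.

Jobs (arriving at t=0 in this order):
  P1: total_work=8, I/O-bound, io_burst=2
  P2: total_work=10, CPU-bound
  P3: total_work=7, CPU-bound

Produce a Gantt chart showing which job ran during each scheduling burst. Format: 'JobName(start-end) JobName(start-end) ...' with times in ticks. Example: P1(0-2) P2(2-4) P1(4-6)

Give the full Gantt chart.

Answer: P1(0-2) P2(2-4) P3(4-6) P1(6-8) P1(8-10) P1(10-12) P2(12-17) P3(17-22) P2(22-25)

Derivation:
t=0-2: P1@Q0 runs 2, rem=6, I/O yield, promote→Q0. Q0=[P2,P3,P1] Q1=[] Q2=[]
t=2-4: P2@Q0 runs 2, rem=8, quantum used, demote→Q1. Q0=[P3,P1] Q1=[P2] Q2=[]
t=4-6: P3@Q0 runs 2, rem=5, quantum used, demote→Q1. Q0=[P1] Q1=[P2,P3] Q2=[]
t=6-8: P1@Q0 runs 2, rem=4, I/O yield, promote→Q0. Q0=[P1] Q1=[P2,P3] Q2=[]
t=8-10: P1@Q0 runs 2, rem=2, I/O yield, promote→Q0. Q0=[P1] Q1=[P2,P3] Q2=[]
t=10-12: P1@Q0 runs 2, rem=0, completes. Q0=[] Q1=[P2,P3] Q2=[]
t=12-17: P2@Q1 runs 5, rem=3, quantum used, demote→Q2. Q0=[] Q1=[P3] Q2=[P2]
t=17-22: P3@Q1 runs 5, rem=0, completes. Q0=[] Q1=[] Q2=[P2]
t=22-25: P2@Q2 runs 3, rem=0, completes. Q0=[] Q1=[] Q2=[]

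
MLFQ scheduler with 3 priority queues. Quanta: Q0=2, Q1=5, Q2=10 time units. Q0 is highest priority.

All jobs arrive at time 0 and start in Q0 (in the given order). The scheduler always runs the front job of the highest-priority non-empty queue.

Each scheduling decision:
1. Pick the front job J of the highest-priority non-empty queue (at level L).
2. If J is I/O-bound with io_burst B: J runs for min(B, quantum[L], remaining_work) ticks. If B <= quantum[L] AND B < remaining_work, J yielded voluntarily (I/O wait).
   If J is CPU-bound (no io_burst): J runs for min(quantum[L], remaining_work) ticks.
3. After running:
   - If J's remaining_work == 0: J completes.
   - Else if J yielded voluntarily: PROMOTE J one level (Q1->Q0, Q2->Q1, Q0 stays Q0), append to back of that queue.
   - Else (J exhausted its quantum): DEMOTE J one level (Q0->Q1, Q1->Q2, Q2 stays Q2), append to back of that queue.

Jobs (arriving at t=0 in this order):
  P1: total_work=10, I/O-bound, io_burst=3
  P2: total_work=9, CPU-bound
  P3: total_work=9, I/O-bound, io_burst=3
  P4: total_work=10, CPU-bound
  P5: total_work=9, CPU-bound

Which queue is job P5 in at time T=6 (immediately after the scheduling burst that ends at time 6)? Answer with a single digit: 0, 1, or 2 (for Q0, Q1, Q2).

t=0-2: P1@Q0 runs 2, rem=8, quantum used, demote→Q1. Q0=[P2,P3,P4,P5] Q1=[P1] Q2=[]
t=2-4: P2@Q0 runs 2, rem=7, quantum used, demote→Q1. Q0=[P3,P4,P5] Q1=[P1,P2] Q2=[]
t=4-6: P3@Q0 runs 2, rem=7, quantum used, demote→Q1. Q0=[P4,P5] Q1=[P1,P2,P3] Q2=[]
t=6-8: P4@Q0 runs 2, rem=8, quantum used, demote→Q1. Q0=[P5] Q1=[P1,P2,P3,P4] Q2=[]
t=8-10: P5@Q0 runs 2, rem=7, quantum used, demote→Q1. Q0=[] Q1=[P1,P2,P3,P4,P5] Q2=[]
t=10-13: P1@Q1 runs 3, rem=5, I/O yield, promote→Q0. Q0=[P1] Q1=[P2,P3,P4,P5] Q2=[]
t=13-15: P1@Q0 runs 2, rem=3, quantum used, demote→Q1. Q0=[] Q1=[P2,P3,P4,P5,P1] Q2=[]
t=15-20: P2@Q1 runs 5, rem=2, quantum used, demote→Q2. Q0=[] Q1=[P3,P4,P5,P1] Q2=[P2]
t=20-23: P3@Q1 runs 3, rem=4, I/O yield, promote→Q0. Q0=[P3] Q1=[P4,P5,P1] Q2=[P2]
t=23-25: P3@Q0 runs 2, rem=2, quantum used, demote→Q1. Q0=[] Q1=[P4,P5,P1,P3] Q2=[P2]
t=25-30: P4@Q1 runs 5, rem=3, quantum used, demote→Q2. Q0=[] Q1=[P5,P1,P3] Q2=[P2,P4]
t=30-35: P5@Q1 runs 5, rem=2, quantum used, demote→Q2. Q0=[] Q1=[P1,P3] Q2=[P2,P4,P5]
t=35-38: P1@Q1 runs 3, rem=0, completes. Q0=[] Q1=[P3] Q2=[P2,P4,P5]
t=38-40: P3@Q1 runs 2, rem=0, completes. Q0=[] Q1=[] Q2=[P2,P4,P5]
t=40-42: P2@Q2 runs 2, rem=0, completes. Q0=[] Q1=[] Q2=[P4,P5]
t=42-45: P4@Q2 runs 3, rem=0, completes. Q0=[] Q1=[] Q2=[P5]
t=45-47: P5@Q2 runs 2, rem=0, completes. Q0=[] Q1=[] Q2=[]

Answer: 0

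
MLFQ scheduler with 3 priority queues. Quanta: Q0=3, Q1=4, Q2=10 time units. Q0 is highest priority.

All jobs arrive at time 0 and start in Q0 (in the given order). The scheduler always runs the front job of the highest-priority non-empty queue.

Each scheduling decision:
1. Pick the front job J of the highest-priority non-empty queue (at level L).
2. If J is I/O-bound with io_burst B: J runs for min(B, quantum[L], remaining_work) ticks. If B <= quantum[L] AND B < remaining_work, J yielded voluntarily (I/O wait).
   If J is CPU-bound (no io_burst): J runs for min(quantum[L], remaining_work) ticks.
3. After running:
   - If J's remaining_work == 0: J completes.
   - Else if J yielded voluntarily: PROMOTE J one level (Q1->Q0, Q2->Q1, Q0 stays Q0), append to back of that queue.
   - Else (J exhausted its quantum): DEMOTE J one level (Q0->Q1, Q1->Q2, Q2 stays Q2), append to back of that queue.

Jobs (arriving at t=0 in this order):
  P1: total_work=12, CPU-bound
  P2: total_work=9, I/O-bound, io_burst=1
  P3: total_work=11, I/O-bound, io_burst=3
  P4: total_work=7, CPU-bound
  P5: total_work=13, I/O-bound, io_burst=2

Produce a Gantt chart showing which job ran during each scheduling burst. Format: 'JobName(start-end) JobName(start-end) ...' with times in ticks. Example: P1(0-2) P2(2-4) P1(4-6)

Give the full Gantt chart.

t=0-3: P1@Q0 runs 3, rem=9, quantum used, demote→Q1. Q0=[P2,P3,P4,P5] Q1=[P1] Q2=[]
t=3-4: P2@Q0 runs 1, rem=8, I/O yield, promote→Q0. Q0=[P3,P4,P5,P2] Q1=[P1] Q2=[]
t=4-7: P3@Q0 runs 3, rem=8, I/O yield, promote→Q0. Q0=[P4,P5,P2,P3] Q1=[P1] Q2=[]
t=7-10: P4@Q0 runs 3, rem=4, quantum used, demote→Q1. Q0=[P5,P2,P3] Q1=[P1,P4] Q2=[]
t=10-12: P5@Q0 runs 2, rem=11, I/O yield, promote→Q0. Q0=[P2,P3,P5] Q1=[P1,P4] Q2=[]
t=12-13: P2@Q0 runs 1, rem=7, I/O yield, promote→Q0. Q0=[P3,P5,P2] Q1=[P1,P4] Q2=[]
t=13-16: P3@Q0 runs 3, rem=5, I/O yield, promote→Q0. Q0=[P5,P2,P3] Q1=[P1,P4] Q2=[]
t=16-18: P5@Q0 runs 2, rem=9, I/O yield, promote→Q0. Q0=[P2,P3,P5] Q1=[P1,P4] Q2=[]
t=18-19: P2@Q0 runs 1, rem=6, I/O yield, promote→Q0. Q0=[P3,P5,P2] Q1=[P1,P4] Q2=[]
t=19-22: P3@Q0 runs 3, rem=2, I/O yield, promote→Q0. Q0=[P5,P2,P3] Q1=[P1,P4] Q2=[]
t=22-24: P5@Q0 runs 2, rem=7, I/O yield, promote→Q0. Q0=[P2,P3,P5] Q1=[P1,P4] Q2=[]
t=24-25: P2@Q0 runs 1, rem=5, I/O yield, promote→Q0. Q0=[P3,P5,P2] Q1=[P1,P4] Q2=[]
t=25-27: P3@Q0 runs 2, rem=0, completes. Q0=[P5,P2] Q1=[P1,P4] Q2=[]
t=27-29: P5@Q0 runs 2, rem=5, I/O yield, promote→Q0. Q0=[P2,P5] Q1=[P1,P4] Q2=[]
t=29-30: P2@Q0 runs 1, rem=4, I/O yield, promote→Q0. Q0=[P5,P2] Q1=[P1,P4] Q2=[]
t=30-32: P5@Q0 runs 2, rem=3, I/O yield, promote→Q0. Q0=[P2,P5] Q1=[P1,P4] Q2=[]
t=32-33: P2@Q0 runs 1, rem=3, I/O yield, promote→Q0. Q0=[P5,P2] Q1=[P1,P4] Q2=[]
t=33-35: P5@Q0 runs 2, rem=1, I/O yield, promote→Q0. Q0=[P2,P5] Q1=[P1,P4] Q2=[]
t=35-36: P2@Q0 runs 1, rem=2, I/O yield, promote→Q0. Q0=[P5,P2] Q1=[P1,P4] Q2=[]
t=36-37: P5@Q0 runs 1, rem=0, completes. Q0=[P2] Q1=[P1,P4] Q2=[]
t=37-38: P2@Q0 runs 1, rem=1, I/O yield, promote→Q0. Q0=[P2] Q1=[P1,P4] Q2=[]
t=38-39: P2@Q0 runs 1, rem=0, completes. Q0=[] Q1=[P1,P4] Q2=[]
t=39-43: P1@Q1 runs 4, rem=5, quantum used, demote→Q2. Q0=[] Q1=[P4] Q2=[P1]
t=43-47: P4@Q1 runs 4, rem=0, completes. Q0=[] Q1=[] Q2=[P1]
t=47-52: P1@Q2 runs 5, rem=0, completes. Q0=[] Q1=[] Q2=[]

Answer: P1(0-3) P2(3-4) P3(4-7) P4(7-10) P5(10-12) P2(12-13) P3(13-16) P5(16-18) P2(18-19) P3(19-22) P5(22-24) P2(24-25) P3(25-27) P5(27-29) P2(29-30) P5(30-32) P2(32-33) P5(33-35) P2(35-36) P5(36-37) P2(37-38) P2(38-39) P1(39-43) P4(43-47) P1(47-52)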